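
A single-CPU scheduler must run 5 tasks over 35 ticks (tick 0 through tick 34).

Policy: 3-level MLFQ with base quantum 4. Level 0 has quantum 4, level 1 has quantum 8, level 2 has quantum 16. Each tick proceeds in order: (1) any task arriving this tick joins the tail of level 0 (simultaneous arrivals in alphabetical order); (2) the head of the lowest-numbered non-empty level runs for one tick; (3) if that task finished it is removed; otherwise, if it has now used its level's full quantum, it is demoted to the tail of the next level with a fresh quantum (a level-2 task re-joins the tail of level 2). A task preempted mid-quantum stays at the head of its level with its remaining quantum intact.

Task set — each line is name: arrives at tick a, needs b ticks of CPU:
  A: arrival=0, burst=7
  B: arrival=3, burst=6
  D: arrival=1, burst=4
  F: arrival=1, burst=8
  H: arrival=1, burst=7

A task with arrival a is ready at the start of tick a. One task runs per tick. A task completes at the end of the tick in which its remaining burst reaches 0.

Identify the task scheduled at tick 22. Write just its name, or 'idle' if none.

t=0: L0/L1/L2 = A/-/- → run A
t=1: L0/L1/L2 = ADFH/-/- → run A
t=2: L0/L1/L2 = ADFH/-/- → run A
t=3: L0/L1/L2 = ADFHB/-/- → run A
t=4: L0/L1/L2 = DFHB/A/- → run D
t=5: L0/L1/L2 = DFHB/A/- → run D
t=6: L0/L1/L2 = DFHB/A/- → run D
t=7: L0/L1/L2 = DFHB/A/- → run D
t=8: L0/L1/L2 = FHB/A/- → run F
t=9: L0/L1/L2 = FHB/A/- → run F
t=10: L0/L1/L2 = FHB/A/- → run F
t=11: L0/L1/L2 = FHB/A/- → run F
t=12: L0/L1/L2 = HB/AF/- → run H
t=13: L0/L1/L2 = HB/AF/- → run H
t=14: L0/L1/L2 = HB/AF/- → run H
t=15: L0/L1/L2 = HB/AF/- → run H
t=16: L0/L1/L2 = B/AFH/- → run B
t=17: L0/L1/L2 = B/AFH/- → run B
t=18: L0/L1/L2 = B/AFH/- → run B
t=19: L0/L1/L2 = B/AFH/- → run B
t=20: L0/L1/L2 = -/AFHB/- → run A
t=21: L0/L1/L2 = -/AFHB/- → run A
t=22: L0/L1/L2 = -/AFHB/- → run A
t=23: L0/L1/L2 = -/FHB/- → run F
t=24: L0/L1/L2 = -/FHB/- → run F
t=25: L0/L1/L2 = -/FHB/- → run F
t=26: L0/L1/L2 = -/FHB/- → run F
t=27: L0/L1/L2 = -/HB/- → run H
t=28: L0/L1/L2 = -/HB/- → run H
t=29: L0/L1/L2 = -/HB/- → run H
t=30: L0/L1/L2 = -/B/- → run B
t=31: L0/L1/L2 = -/B/- → run B
t=32: (idle)
t=33: (idle)
t=34: (idle)

running at tick 22 = A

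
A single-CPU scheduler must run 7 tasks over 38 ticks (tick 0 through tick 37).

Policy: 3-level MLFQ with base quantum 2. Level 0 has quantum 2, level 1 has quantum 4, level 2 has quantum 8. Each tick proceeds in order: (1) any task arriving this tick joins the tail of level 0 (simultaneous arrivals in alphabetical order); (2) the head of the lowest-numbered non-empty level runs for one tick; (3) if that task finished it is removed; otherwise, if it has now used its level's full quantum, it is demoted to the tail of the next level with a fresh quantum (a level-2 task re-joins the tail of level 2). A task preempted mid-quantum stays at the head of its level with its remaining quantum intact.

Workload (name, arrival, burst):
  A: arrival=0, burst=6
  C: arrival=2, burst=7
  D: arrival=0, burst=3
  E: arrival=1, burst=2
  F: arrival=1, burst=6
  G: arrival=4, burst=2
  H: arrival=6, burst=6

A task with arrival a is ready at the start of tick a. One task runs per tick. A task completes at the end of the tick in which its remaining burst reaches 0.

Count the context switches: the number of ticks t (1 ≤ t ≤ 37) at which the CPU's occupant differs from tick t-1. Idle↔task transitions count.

t=0: L0/L1/L2 = AD/-/- → run A
t=1: L0/L1/L2 = ADEF/-/- → run A
t=2: L0/L1/L2 = DEFC/A/- → run D
t=3: L0/L1/L2 = DEFC/A/- → run D
t=4: L0/L1/L2 = EFCG/AD/- → run E
t=5: L0/L1/L2 = EFCG/AD/- → run E
t=6: L0/L1/L2 = FCGH/AD/- → run F
t=7: L0/L1/L2 = FCGH/AD/- → run F
t=8: L0/L1/L2 = CGH/ADF/- → run C
t=9: L0/L1/L2 = CGH/ADF/- → run C
t=10: L0/L1/L2 = GH/ADFC/- → run G
t=11: L0/L1/L2 = GH/ADFC/- → run G
t=12: L0/L1/L2 = H/ADFC/- → run H
t=13: L0/L1/L2 = H/ADFC/- → run H
t=14: L0/L1/L2 = -/ADFCH/- → run A
t=15: L0/L1/L2 = -/ADFCH/- → run A
t=16: L0/L1/L2 = -/ADFCH/- → run A
t=17: L0/L1/L2 = -/ADFCH/- → run A
t=18: L0/L1/L2 = -/DFCH/- → run D
t=19: L0/L1/L2 = -/FCH/- → run F
t=20: L0/L1/L2 = -/FCH/- → run F
t=21: L0/L1/L2 = -/FCH/- → run F
t=22: L0/L1/L2 = -/FCH/- → run F
t=23: L0/L1/L2 = -/CH/- → run C
t=24: L0/L1/L2 = -/CH/- → run C
t=25: L0/L1/L2 = -/CH/- → run C
t=26: L0/L1/L2 = -/CH/- → run C
t=27: L0/L1/L2 = -/H/C → run H
t=28: L0/L1/L2 = -/H/C → run H
t=29: L0/L1/L2 = -/H/C → run H
t=30: L0/L1/L2 = -/H/C → run H
t=31: L0/L1/L2 = -/-/C → run C
t=32: (idle)
t=33: (idle)
t=34: (idle)
t=35: (idle)
t=36: (idle)
t=37: (idle)

context switches = 13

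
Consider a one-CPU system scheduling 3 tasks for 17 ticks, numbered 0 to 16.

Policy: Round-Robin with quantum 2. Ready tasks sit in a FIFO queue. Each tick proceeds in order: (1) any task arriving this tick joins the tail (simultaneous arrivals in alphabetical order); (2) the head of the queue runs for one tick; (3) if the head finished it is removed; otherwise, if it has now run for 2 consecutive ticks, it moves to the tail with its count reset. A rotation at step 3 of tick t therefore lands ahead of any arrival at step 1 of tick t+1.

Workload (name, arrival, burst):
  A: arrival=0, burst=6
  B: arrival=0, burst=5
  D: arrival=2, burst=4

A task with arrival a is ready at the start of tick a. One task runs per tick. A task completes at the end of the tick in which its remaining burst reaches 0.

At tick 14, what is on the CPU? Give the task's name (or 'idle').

running at tick 14 = B

t=0: queue=[A,B] q_used=0 → run A
t=1: queue=[A,B] q_used=1 → run A
t=2: queue=[B,A,D] q_used=0 → run B
t=3: queue=[B,A,D] q_used=1 → run B
t=4: queue=[A,D,B] q_used=0 → run A
t=5: queue=[A,D,B] q_used=1 → run A
t=6: queue=[D,B,A] q_used=0 → run D
t=7: queue=[D,B,A] q_used=1 → run D
t=8: queue=[B,A,D] q_used=0 → run B
t=9: queue=[B,A,D] q_used=1 → run B
t=10: queue=[A,D,B] q_used=0 → run A
t=11: queue=[A,D,B] q_used=1 → run A
t=12: queue=[D,B] q_used=0 → run D
t=13: queue=[D,B] q_used=1 → run D
t=14: queue=[B] q_used=0 → run B
t=15: (idle)
t=16: (idle)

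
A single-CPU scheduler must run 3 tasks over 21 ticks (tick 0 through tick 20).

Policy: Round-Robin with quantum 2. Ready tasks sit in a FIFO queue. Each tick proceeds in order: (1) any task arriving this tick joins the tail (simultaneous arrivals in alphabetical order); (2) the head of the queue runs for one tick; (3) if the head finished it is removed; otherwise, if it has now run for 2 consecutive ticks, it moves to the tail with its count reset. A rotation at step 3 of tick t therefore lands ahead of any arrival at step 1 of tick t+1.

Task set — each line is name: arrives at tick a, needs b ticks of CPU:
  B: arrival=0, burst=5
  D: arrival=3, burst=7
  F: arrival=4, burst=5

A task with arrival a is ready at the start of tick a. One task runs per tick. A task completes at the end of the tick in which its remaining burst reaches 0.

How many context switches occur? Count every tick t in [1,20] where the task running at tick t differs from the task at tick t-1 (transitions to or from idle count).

context switches = 9

t=0: queue=[B] q_used=0 → run B
t=1: queue=[B] q_used=1 → run B
t=2: queue=[B] q_used=0 → run B
t=3: queue=[B,D] q_used=1 → run B
t=4: queue=[D,B,F] q_used=0 → run D
t=5: queue=[D,B,F] q_used=1 → run D
t=6: queue=[B,F,D] q_used=0 → run B
t=7: queue=[F,D] q_used=0 → run F
t=8: queue=[F,D] q_used=1 → run F
t=9: queue=[D,F] q_used=0 → run D
t=10: queue=[D,F] q_used=1 → run D
t=11: queue=[F,D] q_used=0 → run F
t=12: queue=[F,D] q_used=1 → run F
t=13: queue=[D,F] q_used=0 → run D
t=14: queue=[D,F] q_used=1 → run D
t=15: queue=[F,D] q_used=0 → run F
t=16: queue=[D] q_used=0 → run D
t=17: (idle)
t=18: (idle)
t=19: (idle)
t=20: (idle)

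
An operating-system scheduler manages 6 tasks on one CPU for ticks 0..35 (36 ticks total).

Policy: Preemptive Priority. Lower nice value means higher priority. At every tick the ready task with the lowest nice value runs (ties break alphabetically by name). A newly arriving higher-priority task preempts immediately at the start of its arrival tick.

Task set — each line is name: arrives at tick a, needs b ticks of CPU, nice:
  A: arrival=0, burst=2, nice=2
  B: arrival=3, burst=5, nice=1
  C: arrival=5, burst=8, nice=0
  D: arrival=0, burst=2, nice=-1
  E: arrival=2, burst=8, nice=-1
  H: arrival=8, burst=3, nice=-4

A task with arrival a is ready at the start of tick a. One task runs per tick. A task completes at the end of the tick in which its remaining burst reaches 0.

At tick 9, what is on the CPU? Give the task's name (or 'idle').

running at tick 9 = H

t=0: ready={A,D} → run D
t=1: ready={A,D} → run D
t=2: ready={A,E} → run E
t=3: ready={A,B,E} → run E
t=4: ready={A,B,E} → run E
t=5: ready={A,B,C,E} → run E
t=6: ready={A,B,C,E} → run E
t=7: ready={A,B,C,E} → run E
t=8: ready={A,B,C,E,H} → run H
t=9: ready={A,B,C,E,H} → run H
t=10: ready={A,B,C,E,H} → run H
t=11: ready={A,B,C,E} → run E
t=12: ready={A,B,C,E} → run E
t=13: ready={A,B,C} → run C
t=14: ready={A,B,C} → run C
t=15: ready={A,B,C} → run C
t=16: ready={A,B,C} → run C
t=17: ready={A,B,C} → run C
t=18: ready={A,B,C} → run C
t=19: ready={A,B,C} → run C
t=20: ready={A,B,C} → run C
t=21: ready={A,B} → run B
t=22: ready={A,B} → run B
t=23: ready={A,B} → run B
t=24: ready={A,B} → run B
t=25: ready={A,B} → run B
t=26: ready={A} → run A
t=27: ready={A} → run A
t=28: (idle)
t=29: (idle)
t=30: (idle)
t=31: (idle)
t=32: (idle)
t=33: (idle)
t=34: (idle)
t=35: (idle)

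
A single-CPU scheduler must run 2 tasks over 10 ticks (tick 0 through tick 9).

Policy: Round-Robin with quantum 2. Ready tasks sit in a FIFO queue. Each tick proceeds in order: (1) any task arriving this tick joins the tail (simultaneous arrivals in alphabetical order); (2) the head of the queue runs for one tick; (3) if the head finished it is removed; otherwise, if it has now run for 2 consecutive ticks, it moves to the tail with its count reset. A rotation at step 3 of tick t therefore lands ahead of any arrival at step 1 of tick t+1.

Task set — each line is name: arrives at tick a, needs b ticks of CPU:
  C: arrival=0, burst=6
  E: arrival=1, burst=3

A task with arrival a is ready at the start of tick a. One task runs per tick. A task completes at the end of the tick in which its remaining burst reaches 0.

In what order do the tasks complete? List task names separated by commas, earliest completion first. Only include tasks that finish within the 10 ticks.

completion order = E, C

t=0: queue=[C] q_used=0 → run C
t=1: queue=[C,E] q_used=1 → run C
t=2: queue=[E,C] q_used=0 → run E
t=3: queue=[E,C] q_used=1 → run E
t=4: queue=[C,E] q_used=0 → run C
t=5: queue=[C,E] q_used=1 → run C
t=6: queue=[E,C] q_used=0 → run E
t=7: queue=[C] q_used=0 → run C
t=8: queue=[C] q_used=1 → run C
t=9: (idle)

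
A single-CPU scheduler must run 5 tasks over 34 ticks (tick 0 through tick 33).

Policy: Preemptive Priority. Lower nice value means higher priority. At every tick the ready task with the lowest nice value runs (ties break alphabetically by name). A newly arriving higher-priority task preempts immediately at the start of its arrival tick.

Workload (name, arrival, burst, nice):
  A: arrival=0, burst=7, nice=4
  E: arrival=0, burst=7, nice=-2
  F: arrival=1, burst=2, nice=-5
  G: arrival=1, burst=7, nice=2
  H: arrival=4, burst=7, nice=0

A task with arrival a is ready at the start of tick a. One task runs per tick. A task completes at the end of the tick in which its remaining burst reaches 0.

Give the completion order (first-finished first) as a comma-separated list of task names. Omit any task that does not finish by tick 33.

completion order = F, E, H, G, A

t=0: ready={A,E} → run E
t=1: ready={A,E,F,G} → run F
t=2: ready={A,E,F,G} → run F
t=3: ready={A,E,G} → run E
t=4: ready={A,E,G,H} → run E
t=5: ready={A,E,G,H} → run E
t=6: ready={A,E,G,H} → run E
t=7: ready={A,E,G,H} → run E
t=8: ready={A,E,G,H} → run E
t=9: ready={A,G,H} → run H
t=10: ready={A,G,H} → run H
t=11: ready={A,G,H} → run H
t=12: ready={A,G,H} → run H
t=13: ready={A,G,H} → run H
t=14: ready={A,G,H} → run H
t=15: ready={A,G,H} → run H
t=16: ready={A,G} → run G
t=17: ready={A,G} → run G
t=18: ready={A,G} → run G
t=19: ready={A,G} → run G
t=20: ready={A,G} → run G
t=21: ready={A,G} → run G
t=22: ready={A,G} → run G
t=23: ready={A} → run A
t=24: ready={A} → run A
t=25: ready={A} → run A
t=26: ready={A} → run A
t=27: ready={A} → run A
t=28: ready={A} → run A
t=29: ready={A} → run A
t=30: (idle)
t=31: (idle)
t=32: (idle)
t=33: (idle)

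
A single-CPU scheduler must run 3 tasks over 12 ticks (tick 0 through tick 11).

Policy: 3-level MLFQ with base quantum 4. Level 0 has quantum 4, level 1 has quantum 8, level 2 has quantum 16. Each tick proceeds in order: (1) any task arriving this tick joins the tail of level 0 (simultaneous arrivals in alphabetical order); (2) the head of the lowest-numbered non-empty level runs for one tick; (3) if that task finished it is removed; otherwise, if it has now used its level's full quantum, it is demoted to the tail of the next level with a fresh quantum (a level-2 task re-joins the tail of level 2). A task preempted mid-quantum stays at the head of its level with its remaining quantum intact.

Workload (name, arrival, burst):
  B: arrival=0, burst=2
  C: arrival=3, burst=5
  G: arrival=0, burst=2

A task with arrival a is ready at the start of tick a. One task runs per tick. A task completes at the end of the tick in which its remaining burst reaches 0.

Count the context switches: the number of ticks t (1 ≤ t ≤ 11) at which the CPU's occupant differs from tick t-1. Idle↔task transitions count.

context switches = 3

t=0: L0/L1/L2 = BG/-/- → run B
t=1: L0/L1/L2 = BG/-/- → run B
t=2: L0/L1/L2 = G/-/- → run G
t=3: L0/L1/L2 = GC/-/- → run G
t=4: L0/L1/L2 = C/-/- → run C
t=5: L0/L1/L2 = C/-/- → run C
t=6: L0/L1/L2 = C/-/- → run C
t=7: L0/L1/L2 = C/-/- → run C
t=8: L0/L1/L2 = -/C/- → run C
t=9: (idle)
t=10: (idle)
t=11: (idle)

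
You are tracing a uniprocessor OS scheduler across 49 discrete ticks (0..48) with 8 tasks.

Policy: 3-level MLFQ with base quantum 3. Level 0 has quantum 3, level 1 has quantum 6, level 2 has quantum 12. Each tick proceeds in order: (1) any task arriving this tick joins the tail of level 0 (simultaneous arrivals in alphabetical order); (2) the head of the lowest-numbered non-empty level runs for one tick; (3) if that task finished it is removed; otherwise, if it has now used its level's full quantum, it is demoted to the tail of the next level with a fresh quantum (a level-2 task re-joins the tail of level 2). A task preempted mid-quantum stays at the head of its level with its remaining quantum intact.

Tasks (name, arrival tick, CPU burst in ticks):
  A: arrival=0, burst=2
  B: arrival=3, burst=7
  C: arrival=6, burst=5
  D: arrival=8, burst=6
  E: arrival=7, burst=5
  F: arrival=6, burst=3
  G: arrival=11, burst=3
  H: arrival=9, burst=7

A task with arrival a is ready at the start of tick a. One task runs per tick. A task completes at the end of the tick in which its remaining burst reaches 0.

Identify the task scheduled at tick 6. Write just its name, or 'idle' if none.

t=0: L0/L1/L2 = A/-/- → run A
t=1: L0/L1/L2 = A/-/- → run A
t=2: (idle)
t=3: L0/L1/L2 = B/-/- → run B
t=4: L0/L1/L2 = B/-/- → run B
t=5: L0/L1/L2 = B/-/- → run B
t=6: L0/L1/L2 = CF/B/- → run C
t=7: L0/L1/L2 = CFE/B/- → run C
t=8: L0/L1/L2 = CFED/B/- → run C
t=9: L0/L1/L2 = FEDH/BC/- → run F
t=10: L0/L1/L2 = FEDH/BC/- → run F
t=11: L0/L1/L2 = FEDHG/BC/- → run F
t=12: L0/L1/L2 = EDHG/BC/- → run E
t=13: L0/L1/L2 = EDHG/BC/- → run E
t=14: L0/L1/L2 = EDHG/BC/- → run E
t=15: L0/L1/L2 = DHG/BCE/- → run D
t=16: L0/L1/L2 = DHG/BCE/- → run D
t=17: L0/L1/L2 = DHG/BCE/- → run D
t=18: L0/L1/L2 = HG/BCED/- → run H
t=19: L0/L1/L2 = HG/BCED/- → run H
t=20: L0/L1/L2 = HG/BCED/- → run H
t=21: L0/L1/L2 = G/BCEDH/- → run G
t=22: L0/L1/L2 = G/BCEDH/- → run G
t=23: L0/L1/L2 = G/BCEDH/- → run G
t=24: L0/L1/L2 = -/BCEDH/- → run B
t=25: L0/L1/L2 = -/BCEDH/- → run B
t=26: L0/L1/L2 = -/BCEDH/- → run B
t=27: L0/L1/L2 = -/BCEDH/- → run B
t=28: L0/L1/L2 = -/CEDH/- → run C
t=29: L0/L1/L2 = -/CEDH/- → run C
t=30: L0/L1/L2 = -/EDH/- → run E
t=31: L0/L1/L2 = -/EDH/- → run E
t=32: L0/L1/L2 = -/DH/- → run D
t=33: L0/L1/L2 = -/DH/- → run D
t=34: L0/L1/L2 = -/DH/- → run D
t=35: L0/L1/L2 = -/H/- → run H
t=36: L0/L1/L2 = -/H/- → run H
t=37: L0/L1/L2 = -/H/- → run H
t=38: L0/L1/L2 = -/H/- → run H
t=39: (idle)
t=40: (idle)
t=41: (idle)
t=42: (idle)
t=43: (idle)
t=44: (idle)
t=45: (idle)
t=46: (idle)
t=47: (idle)
t=48: (idle)

running at tick 6 = C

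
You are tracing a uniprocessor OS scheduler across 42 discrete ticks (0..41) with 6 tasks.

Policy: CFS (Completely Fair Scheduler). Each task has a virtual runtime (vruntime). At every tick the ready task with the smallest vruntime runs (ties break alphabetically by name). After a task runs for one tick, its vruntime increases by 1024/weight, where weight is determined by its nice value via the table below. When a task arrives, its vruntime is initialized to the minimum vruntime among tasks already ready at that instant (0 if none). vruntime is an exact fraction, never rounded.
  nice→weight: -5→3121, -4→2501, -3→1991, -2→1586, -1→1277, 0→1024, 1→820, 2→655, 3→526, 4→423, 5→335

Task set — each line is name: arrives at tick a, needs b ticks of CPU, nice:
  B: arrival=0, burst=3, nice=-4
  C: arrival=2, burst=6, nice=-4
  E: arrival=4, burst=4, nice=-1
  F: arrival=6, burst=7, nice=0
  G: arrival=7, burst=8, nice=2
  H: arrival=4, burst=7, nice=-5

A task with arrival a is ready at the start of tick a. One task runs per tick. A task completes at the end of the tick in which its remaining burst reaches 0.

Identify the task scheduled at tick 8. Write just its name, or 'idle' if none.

running at tick 8 = H

t=0: vr[B=0] → run B
t=1: vr[B=1024/2501] → run B
t=2: vr[B=2048/2501 C=2048/2501] → run B
t=3: vr[C=2048/2501] → run C
t=4: vr[C=3072/2501 E=3072/2501 H=3072/2501] → run C
t=5: vr[C=4096/2501 E=3072/2501 H=3072/2501] → run E
t=6: vr[C=4096/2501 E=6483968/3193777 F=3072/2501 H=3072/2501] → run F
t=7: vr[C=4096/2501 E=6483968/3193777 F=5573/2501 G=3072/2501 H=3072/2501] → run G
t=8: vr[C=4096/2501 E=6483968/3193777 F=5573/2501 G=4573184/1638155 H=3072/2501] → run H
t=9: vr[C=4096/2501 E=6483968/3193777 F=5573/2501 G=4573184/1638155 H=12148736/7805621] → run H
t=10: vr[C=4096/2501 E=6483968/3193777 F=5573/2501 G=4573184/1638155 H=14709760/7805621] → run C
t=11: vr[C=5120/2501 E=6483968/3193777 F=5573/2501 G=4573184/1638155 H=14709760/7805621] → run H
t=12: vr[C=5120/2501 E=6483968/3193777 F=5573/2501 G=4573184/1638155 H=17270784/7805621] → run E
t=13: vr[C=5120/2501 E=9044992/3193777 F=5573/2501 G=4573184/1638155 H=17270784/7805621] → run C
t=14: vr[C=6144/2501 E=9044992/3193777 F=5573/2501 G=4573184/1638155 H=17270784/7805621] → run H
t=15: vr[C=6144/2501 E=9044992/3193777 F=5573/2501 G=4573184/1638155 H=19831808/7805621] → run F
t=16: vr[C=6144/2501 E=9044992/3193777 F=8074/2501 G=4573184/1638155 H=19831808/7805621] → run C
t=17: vr[C=7168/2501 E=9044992/3193777 F=8074/2501 G=4573184/1638155 H=19831808/7805621] → run H
t=18: vr[C=7168/2501 E=9044992/3193777 F=8074/2501 G=4573184/1638155 H=22392832/7805621] → run G
t=19: vr[C=7168/2501 E=9044992/3193777 F=8074/2501 G=7134208/1638155 H=22392832/7805621] → run E
t=20: vr[C=7168/2501 E=11606016/3193777 F=8074/2501 G=7134208/1638155 H=22392832/7805621] → run C
t=21: vr[E=11606016/3193777 F=8074/2501 G=7134208/1638155 H=22392832/7805621] → run H
t=22: vr[E=11606016/3193777 F=8074/2501 G=7134208/1638155 H=24953856/7805621] → run H
t=23: vr[E=11606016/3193777 F=8074/2501 G=7134208/1638155] → run F
t=24: vr[E=11606016/3193777 F=10575/2501 G=7134208/1638155] → run E
t=25: vr[F=10575/2501 G=7134208/1638155] → run F
t=26: vr[F=13076/2501 G=7134208/1638155] → run G
t=27: vr[F=13076/2501 G=9695232/1638155] → run F
t=28: vr[F=15577/2501 G=9695232/1638155] → run G
t=29: vr[F=15577/2501 G=12256256/1638155] → run F
t=30: vr[F=18078/2501 G=12256256/1638155] → run F
t=31: vr[G=12256256/1638155] → run G
t=32: vr[G=2963456/327631] → run G
t=33: vr[G=17378304/1638155] → run G
t=34: vr[G=19939328/1638155] → run G
t=35: (idle)
t=36: (idle)
t=37: (idle)
t=38: (idle)
t=39: (idle)
t=40: (idle)
t=41: (idle)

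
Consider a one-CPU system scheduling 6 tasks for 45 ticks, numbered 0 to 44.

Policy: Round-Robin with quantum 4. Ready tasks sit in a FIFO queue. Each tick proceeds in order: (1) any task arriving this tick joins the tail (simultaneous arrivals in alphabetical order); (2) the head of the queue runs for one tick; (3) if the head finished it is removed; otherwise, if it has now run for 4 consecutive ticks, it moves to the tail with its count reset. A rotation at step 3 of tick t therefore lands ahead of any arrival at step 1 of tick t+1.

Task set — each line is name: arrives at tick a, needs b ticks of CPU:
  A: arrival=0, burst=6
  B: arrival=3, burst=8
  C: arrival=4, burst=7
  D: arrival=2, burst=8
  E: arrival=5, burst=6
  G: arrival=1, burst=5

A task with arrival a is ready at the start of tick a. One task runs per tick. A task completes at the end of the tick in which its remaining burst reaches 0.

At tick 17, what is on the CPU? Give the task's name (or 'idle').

t=0: queue=[A] q_used=0 → run A
t=1: queue=[A,G] q_used=1 → run A
t=2: queue=[A,G,D] q_used=2 → run A
t=3: queue=[A,G,D,B] q_used=3 → run A
t=4: queue=[G,D,B,A,C] q_used=0 → run G
t=5: queue=[G,D,B,A,C,E] q_used=1 → run G
t=6: queue=[G,D,B,A,C,E] q_used=2 → run G
t=7: queue=[G,D,B,A,C,E] q_used=3 → run G
t=8: queue=[D,B,A,C,E,G] q_used=0 → run D
t=9: queue=[D,B,A,C,E,G] q_used=1 → run D
t=10: queue=[D,B,A,C,E,G] q_used=2 → run D
t=11: queue=[D,B,A,C,E,G] q_used=3 → run D
t=12: queue=[B,A,C,E,G,D] q_used=0 → run B
t=13: queue=[B,A,C,E,G,D] q_used=1 → run B
t=14: queue=[B,A,C,E,G,D] q_used=2 → run B
t=15: queue=[B,A,C,E,G,D] q_used=3 → run B
t=16: queue=[A,C,E,G,D,B] q_used=0 → run A
t=17: queue=[A,C,E,G,D,B] q_used=1 → run A
t=18: queue=[C,E,G,D,B] q_used=0 → run C
t=19: queue=[C,E,G,D,B] q_used=1 → run C
t=20: queue=[C,E,G,D,B] q_used=2 → run C
t=21: queue=[C,E,G,D,B] q_used=3 → run C
t=22: queue=[E,G,D,B,C] q_used=0 → run E
t=23: queue=[E,G,D,B,C] q_used=1 → run E
t=24: queue=[E,G,D,B,C] q_used=2 → run E
t=25: queue=[E,G,D,B,C] q_used=3 → run E
t=26: queue=[G,D,B,C,E] q_used=0 → run G
t=27: queue=[D,B,C,E] q_used=0 → run D
t=28: queue=[D,B,C,E] q_used=1 → run D
t=29: queue=[D,B,C,E] q_used=2 → run D
t=30: queue=[D,B,C,E] q_used=3 → run D
t=31: queue=[B,C,E] q_used=0 → run B
t=32: queue=[B,C,E] q_used=1 → run B
t=33: queue=[B,C,E] q_used=2 → run B
t=34: queue=[B,C,E] q_used=3 → run B
t=35: queue=[C,E] q_used=0 → run C
t=36: queue=[C,E] q_used=1 → run C
t=37: queue=[C,E] q_used=2 → run C
t=38: queue=[E] q_used=0 → run E
t=39: queue=[E] q_used=1 → run E
t=40: (idle)
t=41: (idle)
t=42: (idle)
t=43: (idle)
t=44: (idle)

running at tick 17 = A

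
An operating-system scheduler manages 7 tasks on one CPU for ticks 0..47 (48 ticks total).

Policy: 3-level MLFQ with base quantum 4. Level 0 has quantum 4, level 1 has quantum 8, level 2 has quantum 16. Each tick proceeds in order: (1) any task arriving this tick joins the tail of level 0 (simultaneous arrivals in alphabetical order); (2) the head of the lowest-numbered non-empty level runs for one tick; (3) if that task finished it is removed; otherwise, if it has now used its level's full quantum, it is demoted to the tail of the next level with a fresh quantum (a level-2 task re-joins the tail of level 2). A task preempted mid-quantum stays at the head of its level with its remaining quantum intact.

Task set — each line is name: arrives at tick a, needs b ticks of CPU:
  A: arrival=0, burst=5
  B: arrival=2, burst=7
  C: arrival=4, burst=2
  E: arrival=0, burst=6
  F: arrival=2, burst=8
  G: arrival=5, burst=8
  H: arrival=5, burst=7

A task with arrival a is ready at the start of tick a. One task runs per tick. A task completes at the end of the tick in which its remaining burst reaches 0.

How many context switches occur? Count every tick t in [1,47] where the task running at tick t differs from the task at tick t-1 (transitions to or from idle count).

context switches = 13

t=0: L0/L1/L2 = AE/-/- → run A
t=1: L0/L1/L2 = AE/-/- → run A
t=2: L0/L1/L2 = AEBF/-/- → run A
t=3: L0/L1/L2 = AEBF/-/- → run A
t=4: L0/L1/L2 = EBFC/A/- → run E
t=5: L0/L1/L2 = EBFCGH/A/- → run E
t=6: L0/L1/L2 = EBFCGH/A/- → run E
t=7: L0/L1/L2 = EBFCGH/A/- → run E
t=8: L0/L1/L2 = BFCGH/AE/- → run B
t=9: L0/L1/L2 = BFCGH/AE/- → run B
t=10: L0/L1/L2 = BFCGH/AE/- → run B
t=11: L0/L1/L2 = BFCGH/AE/- → run B
t=12: L0/L1/L2 = FCGH/AEB/- → run F
t=13: L0/L1/L2 = FCGH/AEB/- → run F
t=14: L0/L1/L2 = FCGH/AEB/- → run F
t=15: L0/L1/L2 = FCGH/AEB/- → run F
t=16: L0/L1/L2 = CGH/AEBF/- → run C
t=17: L0/L1/L2 = CGH/AEBF/- → run C
t=18: L0/L1/L2 = GH/AEBF/- → run G
t=19: L0/L1/L2 = GH/AEBF/- → run G
t=20: L0/L1/L2 = GH/AEBF/- → run G
t=21: L0/L1/L2 = GH/AEBF/- → run G
t=22: L0/L1/L2 = H/AEBFG/- → run H
t=23: L0/L1/L2 = H/AEBFG/- → run H
t=24: L0/L1/L2 = H/AEBFG/- → run H
t=25: L0/L1/L2 = H/AEBFG/- → run H
t=26: L0/L1/L2 = -/AEBFGH/- → run A
t=27: L0/L1/L2 = -/EBFGH/- → run E
t=28: L0/L1/L2 = -/EBFGH/- → run E
t=29: L0/L1/L2 = -/BFGH/- → run B
t=30: L0/L1/L2 = -/BFGH/- → run B
t=31: L0/L1/L2 = -/BFGH/- → run B
t=32: L0/L1/L2 = -/FGH/- → run F
t=33: L0/L1/L2 = -/FGH/- → run F
t=34: L0/L1/L2 = -/FGH/- → run F
t=35: L0/L1/L2 = -/FGH/- → run F
t=36: L0/L1/L2 = -/GH/- → run G
t=37: L0/L1/L2 = -/GH/- → run G
t=38: L0/L1/L2 = -/GH/- → run G
t=39: L0/L1/L2 = -/GH/- → run G
t=40: L0/L1/L2 = -/H/- → run H
t=41: L0/L1/L2 = -/H/- → run H
t=42: L0/L1/L2 = -/H/- → run H
t=43: (idle)
t=44: (idle)
t=45: (idle)
t=46: (idle)
t=47: (idle)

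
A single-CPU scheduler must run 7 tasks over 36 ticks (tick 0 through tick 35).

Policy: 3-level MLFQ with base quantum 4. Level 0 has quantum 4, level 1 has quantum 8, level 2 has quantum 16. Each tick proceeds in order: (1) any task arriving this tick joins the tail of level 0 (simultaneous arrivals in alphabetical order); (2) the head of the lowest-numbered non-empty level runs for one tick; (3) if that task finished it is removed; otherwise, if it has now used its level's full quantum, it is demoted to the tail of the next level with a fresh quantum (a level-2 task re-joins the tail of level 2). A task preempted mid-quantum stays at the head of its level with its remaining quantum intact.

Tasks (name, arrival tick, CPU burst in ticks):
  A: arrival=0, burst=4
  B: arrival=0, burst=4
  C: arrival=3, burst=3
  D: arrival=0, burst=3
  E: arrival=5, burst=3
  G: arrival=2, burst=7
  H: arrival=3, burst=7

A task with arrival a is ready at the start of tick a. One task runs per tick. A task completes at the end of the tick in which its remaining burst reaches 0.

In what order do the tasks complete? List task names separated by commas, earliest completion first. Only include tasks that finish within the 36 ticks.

completion order = A, B, D, C, E, G, H

t=0: L0/L1/L2 = ABD/-/- → run A
t=1: L0/L1/L2 = ABD/-/- → run A
t=2: L0/L1/L2 = ABDG/-/- → run A
t=3: L0/L1/L2 = ABDGCH/-/- → run A
t=4: L0/L1/L2 = BDGCH/-/- → run B
t=5: L0/L1/L2 = BDGCHE/-/- → run B
t=6: L0/L1/L2 = BDGCHE/-/- → run B
t=7: L0/L1/L2 = BDGCHE/-/- → run B
t=8: L0/L1/L2 = DGCHE/-/- → run D
t=9: L0/L1/L2 = DGCHE/-/- → run D
t=10: L0/L1/L2 = DGCHE/-/- → run D
t=11: L0/L1/L2 = GCHE/-/- → run G
t=12: L0/L1/L2 = GCHE/-/- → run G
t=13: L0/L1/L2 = GCHE/-/- → run G
t=14: L0/L1/L2 = GCHE/-/- → run G
t=15: L0/L1/L2 = CHE/G/- → run C
t=16: L0/L1/L2 = CHE/G/- → run C
t=17: L0/L1/L2 = CHE/G/- → run C
t=18: L0/L1/L2 = HE/G/- → run H
t=19: L0/L1/L2 = HE/G/- → run H
t=20: L0/L1/L2 = HE/G/- → run H
t=21: L0/L1/L2 = HE/G/- → run H
t=22: L0/L1/L2 = E/GH/- → run E
t=23: L0/L1/L2 = E/GH/- → run E
t=24: L0/L1/L2 = E/GH/- → run E
t=25: L0/L1/L2 = -/GH/- → run G
t=26: L0/L1/L2 = -/GH/- → run G
t=27: L0/L1/L2 = -/GH/- → run G
t=28: L0/L1/L2 = -/H/- → run H
t=29: L0/L1/L2 = -/H/- → run H
t=30: L0/L1/L2 = -/H/- → run H
t=31: (idle)
t=32: (idle)
t=33: (idle)
t=34: (idle)
t=35: (idle)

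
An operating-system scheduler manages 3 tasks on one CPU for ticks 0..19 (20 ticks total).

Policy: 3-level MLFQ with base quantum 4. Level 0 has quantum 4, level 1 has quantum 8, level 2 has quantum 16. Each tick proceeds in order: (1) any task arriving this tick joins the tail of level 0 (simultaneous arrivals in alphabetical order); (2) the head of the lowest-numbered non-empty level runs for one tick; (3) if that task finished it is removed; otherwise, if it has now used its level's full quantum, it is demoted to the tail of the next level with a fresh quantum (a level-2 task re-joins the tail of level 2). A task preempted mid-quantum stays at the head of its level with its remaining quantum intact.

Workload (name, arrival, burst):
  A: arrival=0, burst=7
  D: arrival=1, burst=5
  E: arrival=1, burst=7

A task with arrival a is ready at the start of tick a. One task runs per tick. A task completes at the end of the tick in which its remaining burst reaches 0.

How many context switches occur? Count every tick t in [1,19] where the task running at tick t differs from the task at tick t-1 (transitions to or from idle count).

t=0: L0/L1/L2 = A/-/- → run A
t=1: L0/L1/L2 = ADE/-/- → run A
t=2: L0/L1/L2 = ADE/-/- → run A
t=3: L0/L1/L2 = ADE/-/- → run A
t=4: L0/L1/L2 = DE/A/- → run D
t=5: L0/L1/L2 = DE/A/- → run D
t=6: L0/L1/L2 = DE/A/- → run D
t=7: L0/L1/L2 = DE/A/- → run D
t=8: L0/L1/L2 = E/AD/- → run E
t=9: L0/L1/L2 = E/AD/- → run E
t=10: L0/L1/L2 = E/AD/- → run E
t=11: L0/L1/L2 = E/AD/- → run E
t=12: L0/L1/L2 = -/ADE/- → run A
t=13: L0/L1/L2 = -/ADE/- → run A
t=14: L0/L1/L2 = -/ADE/- → run A
t=15: L0/L1/L2 = -/DE/- → run D
t=16: L0/L1/L2 = -/E/- → run E
t=17: L0/L1/L2 = -/E/- → run E
t=18: L0/L1/L2 = -/E/- → run E
t=19: (idle)

context switches = 6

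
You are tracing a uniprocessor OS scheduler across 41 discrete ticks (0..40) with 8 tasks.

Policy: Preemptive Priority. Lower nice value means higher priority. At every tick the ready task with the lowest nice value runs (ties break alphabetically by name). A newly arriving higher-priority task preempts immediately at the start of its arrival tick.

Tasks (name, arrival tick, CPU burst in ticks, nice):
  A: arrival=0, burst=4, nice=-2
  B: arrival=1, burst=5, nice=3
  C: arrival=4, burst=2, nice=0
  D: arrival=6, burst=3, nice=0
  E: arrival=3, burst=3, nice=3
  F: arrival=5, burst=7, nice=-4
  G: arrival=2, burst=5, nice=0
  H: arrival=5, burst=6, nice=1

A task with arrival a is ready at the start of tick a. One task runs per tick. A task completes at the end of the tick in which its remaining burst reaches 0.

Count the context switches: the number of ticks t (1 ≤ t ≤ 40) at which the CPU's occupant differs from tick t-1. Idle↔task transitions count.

context switches = 9

t=0: ready={A} → run A
t=1: ready={A,B} → run A
t=2: ready={A,B,G} → run A
t=3: ready={A,B,E,G} → run A
t=4: ready={B,C,E,G} → run C
t=5: ready={B,C,E,F,G,H} → run F
t=6: ready={B,C,D,E,F,G,H} → run F
t=7: ready={B,C,D,E,F,G,H} → run F
t=8: ready={B,C,D,E,F,G,H} → run F
t=9: ready={B,C,D,E,F,G,H} → run F
t=10: ready={B,C,D,E,F,G,H} → run F
t=11: ready={B,C,D,E,F,G,H} → run F
t=12: ready={B,C,D,E,G,H} → run C
t=13: ready={B,D,E,G,H} → run D
t=14: ready={B,D,E,G,H} → run D
t=15: ready={B,D,E,G,H} → run D
t=16: ready={B,E,G,H} → run G
t=17: ready={B,E,G,H} → run G
t=18: ready={B,E,G,H} → run G
t=19: ready={B,E,G,H} → run G
t=20: ready={B,E,G,H} → run G
t=21: ready={B,E,H} → run H
t=22: ready={B,E,H} → run H
t=23: ready={B,E,H} → run H
t=24: ready={B,E,H} → run H
t=25: ready={B,E,H} → run H
t=26: ready={B,E,H} → run H
t=27: ready={B,E} → run B
t=28: ready={B,E} → run B
t=29: ready={B,E} → run B
t=30: ready={B,E} → run B
t=31: ready={B,E} → run B
t=32: ready={E} → run E
t=33: ready={E} → run E
t=34: ready={E} → run E
t=35: (idle)
t=36: (idle)
t=37: (idle)
t=38: (idle)
t=39: (idle)
t=40: (idle)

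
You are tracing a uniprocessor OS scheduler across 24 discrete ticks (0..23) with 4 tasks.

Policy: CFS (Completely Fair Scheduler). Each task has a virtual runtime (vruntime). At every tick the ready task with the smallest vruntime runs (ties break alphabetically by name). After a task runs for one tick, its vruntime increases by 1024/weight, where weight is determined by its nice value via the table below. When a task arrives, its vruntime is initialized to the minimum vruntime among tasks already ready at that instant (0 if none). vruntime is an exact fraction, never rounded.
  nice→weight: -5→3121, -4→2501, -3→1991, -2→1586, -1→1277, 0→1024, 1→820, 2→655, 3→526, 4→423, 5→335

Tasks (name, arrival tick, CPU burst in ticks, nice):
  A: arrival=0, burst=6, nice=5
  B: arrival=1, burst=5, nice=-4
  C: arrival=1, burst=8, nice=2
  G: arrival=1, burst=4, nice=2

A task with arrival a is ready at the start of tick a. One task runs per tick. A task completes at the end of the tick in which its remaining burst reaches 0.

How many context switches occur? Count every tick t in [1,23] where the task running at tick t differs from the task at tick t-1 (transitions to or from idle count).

context switches = 18

t=0: vr[A=0] → run A
t=1: vr[A=1024/335 B=1024/335 C=1024/335 G=1024/335] → run A
t=2: vr[A=2048/335 B=1024/335 C=1024/335 G=1024/335] → run B
t=3: vr[A=2048/335 B=2904064/837835 C=1024/335 G=1024/335] → run C
t=4: vr[A=2048/335 B=2904064/837835 C=202752/43885 G=1024/335] → run G
t=5: vr[A=2048/335 B=2904064/837835 C=202752/43885 G=202752/43885] → run B
t=6: vr[A=2048/335 B=3247104/837835 C=202752/43885 G=202752/43885] → run B
t=7: vr[A=2048/335 B=3590144/837835 C=202752/43885 G=202752/43885] → run B
t=8: vr[A=2048/335 B=3933184/837835 C=202752/43885 G=202752/43885] → run C
t=9: vr[A=2048/335 B=3933184/837835 C=54272/8777 G=202752/43885] → run G
t=10: vr[A=2048/335 B=3933184/837835 C=54272/8777 G=54272/8777] → run B
t=11: vr[A=2048/335 C=54272/8777 G=54272/8777] → run A
t=12: vr[A=3072/335 C=54272/8777 G=54272/8777] → run C
t=13: vr[A=3072/335 C=339968/43885 G=54272/8777] → run G
t=14: vr[A=3072/335 C=339968/43885 G=339968/43885] → run C
t=15: vr[A=3072/335 C=408576/43885 G=339968/43885] → run G
t=16: vr[A=3072/335 C=408576/43885] → run A
t=17: vr[A=4096/335 C=408576/43885] → run C
t=18: vr[A=4096/335 C=477184/43885] → run C
t=19: vr[A=4096/335 C=545792/43885] → run A
t=20: vr[A=1024/67 C=545792/43885] → run C
t=21: vr[A=1024/67 C=122880/8777] → run C
t=22: vr[A=1024/67] → run A
t=23: (idle)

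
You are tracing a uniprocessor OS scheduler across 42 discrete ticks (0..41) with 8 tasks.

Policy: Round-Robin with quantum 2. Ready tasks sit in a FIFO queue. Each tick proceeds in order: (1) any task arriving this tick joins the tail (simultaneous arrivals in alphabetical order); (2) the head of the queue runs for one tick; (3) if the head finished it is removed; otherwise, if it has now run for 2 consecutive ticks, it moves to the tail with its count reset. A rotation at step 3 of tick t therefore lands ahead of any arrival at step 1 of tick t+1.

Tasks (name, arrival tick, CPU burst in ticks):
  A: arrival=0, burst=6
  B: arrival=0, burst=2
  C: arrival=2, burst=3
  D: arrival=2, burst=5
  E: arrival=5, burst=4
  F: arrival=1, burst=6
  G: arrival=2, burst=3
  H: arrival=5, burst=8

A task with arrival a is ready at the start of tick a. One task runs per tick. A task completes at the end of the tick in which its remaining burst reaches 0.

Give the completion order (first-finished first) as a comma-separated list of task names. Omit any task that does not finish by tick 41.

completion order = B, A, C, G, E, F, D, H

t=0: queue=[A,B] q_used=0 → run A
t=1: queue=[A,B,F] q_used=1 → run A
t=2: queue=[B,F,A,C,D,G] q_used=0 → run B
t=3: queue=[B,F,A,C,D,G] q_used=1 → run B
t=4: queue=[F,A,C,D,G] q_used=0 → run F
t=5: queue=[F,A,C,D,G,E,H] q_used=1 → run F
t=6: queue=[A,C,D,G,E,H,F] q_used=0 → run A
t=7: queue=[A,C,D,G,E,H,F] q_used=1 → run A
t=8: queue=[C,D,G,E,H,F,A] q_used=0 → run C
t=9: queue=[C,D,G,E,H,F,A] q_used=1 → run C
t=10: queue=[D,G,E,H,F,A,C] q_used=0 → run D
t=11: queue=[D,G,E,H,F,A,C] q_used=1 → run D
t=12: queue=[G,E,H,F,A,C,D] q_used=0 → run G
t=13: queue=[G,E,H,F,A,C,D] q_used=1 → run G
t=14: queue=[E,H,F,A,C,D,G] q_used=0 → run E
t=15: queue=[E,H,F,A,C,D,G] q_used=1 → run E
t=16: queue=[H,F,A,C,D,G,E] q_used=0 → run H
t=17: queue=[H,F,A,C,D,G,E] q_used=1 → run H
t=18: queue=[F,A,C,D,G,E,H] q_used=0 → run F
t=19: queue=[F,A,C,D,G,E,H] q_used=1 → run F
t=20: queue=[A,C,D,G,E,H,F] q_used=0 → run A
t=21: queue=[A,C,D,G,E,H,F] q_used=1 → run A
t=22: queue=[C,D,G,E,H,F] q_used=0 → run C
t=23: queue=[D,G,E,H,F] q_used=0 → run D
t=24: queue=[D,G,E,H,F] q_used=1 → run D
t=25: queue=[G,E,H,F,D] q_used=0 → run G
t=26: queue=[E,H,F,D] q_used=0 → run E
t=27: queue=[E,H,F,D] q_used=1 → run E
t=28: queue=[H,F,D] q_used=0 → run H
t=29: queue=[H,F,D] q_used=1 → run H
t=30: queue=[F,D,H] q_used=0 → run F
t=31: queue=[F,D,H] q_used=1 → run F
t=32: queue=[D,H] q_used=0 → run D
t=33: queue=[H] q_used=0 → run H
t=34: queue=[H] q_used=1 → run H
t=35: queue=[H] q_used=0 → run H
t=36: queue=[H] q_used=1 → run H
t=37: (idle)
t=38: (idle)
t=39: (idle)
t=40: (idle)
t=41: (idle)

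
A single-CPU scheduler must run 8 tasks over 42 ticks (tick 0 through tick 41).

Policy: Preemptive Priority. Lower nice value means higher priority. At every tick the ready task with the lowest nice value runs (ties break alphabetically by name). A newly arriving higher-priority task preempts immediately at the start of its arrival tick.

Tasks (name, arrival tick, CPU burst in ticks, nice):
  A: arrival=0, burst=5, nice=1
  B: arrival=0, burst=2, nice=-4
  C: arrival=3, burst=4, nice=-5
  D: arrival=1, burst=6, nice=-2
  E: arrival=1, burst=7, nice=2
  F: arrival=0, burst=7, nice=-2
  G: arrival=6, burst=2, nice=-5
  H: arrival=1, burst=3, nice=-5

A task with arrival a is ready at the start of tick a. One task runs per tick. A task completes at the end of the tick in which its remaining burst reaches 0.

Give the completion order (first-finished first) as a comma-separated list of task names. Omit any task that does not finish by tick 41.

completion order = C, G, H, B, D, F, A, E

t=0: ready={A,B,F} → run B
t=1: ready={A,B,D,E,F,H} → run H
t=2: ready={A,B,D,E,F,H} → run H
t=3: ready={A,B,C,D,E,F,H} → run C
t=4: ready={A,B,C,D,E,F,H} → run C
t=5: ready={A,B,C,D,E,F,H} → run C
t=6: ready={A,B,C,D,E,F,G,H} → run C
t=7: ready={A,B,D,E,F,G,H} → run G
t=8: ready={A,B,D,E,F,G,H} → run G
t=9: ready={A,B,D,E,F,H} → run H
t=10: ready={A,B,D,E,F} → run B
t=11: ready={A,D,E,F} → run D
t=12: ready={A,D,E,F} → run D
t=13: ready={A,D,E,F} → run D
t=14: ready={A,D,E,F} → run D
t=15: ready={A,D,E,F} → run D
t=16: ready={A,D,E,F} → run D
t=17: ready={A,E,F} → run F
t=18: ready={A,E,F} → run F
t=19: ready={A,E,F} → run F
t=20: ready={A,E,F} → run F
t=21: ready={A,E,F} → run F
t=22: ready={A,E,F} → run F
t=23: ready={A,E,F} → run F
t=24: ready={A,E} → run A
t=25: ready={A,E} → run A
t=26: ready={A,E} → run A
t=27: ready={A,E} → run A
t=28: ready={A,E} → run A
t=29: ready={E} → run E
t=30: ready={E} → run E
t=31: ready={E} → run E
t=32: ready={E} → run E
t=33: ready={E} → run E
t=34: ready={E} → run E
t=35: ready={E} → run E
t=36: (idle)
t=37: (idle)
t=38: (idle)
t=39: (idle)
t=40: (idle)
t=41: (idle)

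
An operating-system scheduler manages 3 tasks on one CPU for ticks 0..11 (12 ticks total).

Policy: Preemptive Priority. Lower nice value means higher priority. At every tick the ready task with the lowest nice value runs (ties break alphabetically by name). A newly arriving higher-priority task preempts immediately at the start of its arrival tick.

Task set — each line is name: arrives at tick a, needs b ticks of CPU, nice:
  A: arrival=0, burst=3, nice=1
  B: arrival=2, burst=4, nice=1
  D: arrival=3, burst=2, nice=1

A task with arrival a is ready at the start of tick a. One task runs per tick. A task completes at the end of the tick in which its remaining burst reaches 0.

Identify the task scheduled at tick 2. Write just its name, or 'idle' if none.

running at tick 2 = A

t=0: ready={A} → run A
t=1: ready={A} → run A
t=2: ready={A,B} → run A
t=3: ready={B,D} → run B
t=4: ready={B,D} → run B
t=5: ready={B,D} → run B
t=6: ready={B,D} → run B
t=7: ready={D} → run D
t=8: ready={D} → run D
t=9: (idle)
t=10: (idle)
t=11: (idle)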